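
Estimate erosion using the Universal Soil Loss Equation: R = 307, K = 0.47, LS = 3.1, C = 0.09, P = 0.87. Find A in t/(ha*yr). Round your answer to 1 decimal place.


Step 1: A = R * K * LS * C * P
Step 2: R * K = 307 * 0.47 = 144.29
Step 3: (R*K) * LS = 144.29 * 3.1 = 447.299
Step 4: * C * P = 447.299 * 0.09 * 0.87 = 35.0
Step 5: A = 35.0 t/(ha*yr)

35.0


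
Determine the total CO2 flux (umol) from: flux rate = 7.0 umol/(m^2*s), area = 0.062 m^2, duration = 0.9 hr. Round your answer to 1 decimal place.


Step 1: Convert time to seconds: 0.9 hr * 3600 = 3240.0 s
Step 2: Total = flux * area * time_s
Step 3: Total = 7.0 * 0.062 * 3240.0
Step 4: Total = 1406.2 umol

1406.2


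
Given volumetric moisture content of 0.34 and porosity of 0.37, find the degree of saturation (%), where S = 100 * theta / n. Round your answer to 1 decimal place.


Step 1: S = 100 * theta_v / n
Step 2: S = 100 * 0.34 / 0.37
Step 3: S = 91.9%

91.9


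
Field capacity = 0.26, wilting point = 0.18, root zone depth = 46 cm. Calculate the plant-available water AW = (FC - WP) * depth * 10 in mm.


Step 1: Available water = (FC - WP) * depth * 10
Step 2: AW = (0.26 - 0.18) * 46 * 10
Step 3: AW = 0.08 * 46 * 10
Step 4: AW = 36.8 mm

36.8


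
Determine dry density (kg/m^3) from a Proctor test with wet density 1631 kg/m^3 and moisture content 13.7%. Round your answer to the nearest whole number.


Step 1: Dry density = wet density / (1 + w/100)
Step 2: Dry density = 1631 / (1 + 13.7/100)
Step 3: Dry density = 1631 / 1.137
Step 4: Dry density = 1434 kg/m^3

1434


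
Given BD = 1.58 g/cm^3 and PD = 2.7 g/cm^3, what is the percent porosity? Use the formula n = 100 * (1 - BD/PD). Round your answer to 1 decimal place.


Step 1: Formula: n = 100 * (1 - BD / PD)
Step 2: n = 100 * (1 - 1.58 / 2.7)
Step 3: n = 100 * (1 - 0.58519)
Step 4: n = 41.5%

41.5


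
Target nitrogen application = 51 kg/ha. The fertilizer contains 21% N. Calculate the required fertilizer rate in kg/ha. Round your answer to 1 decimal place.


Step 1: Fertilizer rate = target N / (N content / 100)
Step 2: Rate = 51 / (21 / 100)
Step 3: Rate = 51 / 0.21
Step 4: Rate = 242.9 kg/ha

242.9


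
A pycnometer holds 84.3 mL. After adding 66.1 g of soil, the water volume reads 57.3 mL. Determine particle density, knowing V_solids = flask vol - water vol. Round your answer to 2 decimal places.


Step 1: Volume of solids = flask volume - water volume with soil
Step 2: V_solids = 84.3 - 57.3 = 27.0 mL
Step 3: Particle density = mass / V_solids = 66.1 / 27.0 = 2.45 g/cm^3

2.45


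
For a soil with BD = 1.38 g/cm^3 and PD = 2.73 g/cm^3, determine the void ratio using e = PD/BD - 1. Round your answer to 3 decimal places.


Step 1: e = PD / BD - 1
Step 2: e = 2.73 / 1.38 - 1
Step 3: e = 1.97826 - 1
Step 4: e = 0.978

0.978


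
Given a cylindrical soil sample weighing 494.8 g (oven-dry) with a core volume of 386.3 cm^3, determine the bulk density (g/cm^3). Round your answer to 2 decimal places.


Step 1: Identify the formula: BD = dry mass / volume
Step 2: Substitute values: BD = 494.8 / 386.3
Step 3: BD = 1.28 g/cm^3

1.28


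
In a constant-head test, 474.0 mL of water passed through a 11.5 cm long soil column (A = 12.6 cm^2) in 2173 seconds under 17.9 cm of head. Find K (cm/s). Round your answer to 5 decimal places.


Step 1: K = Q * L / (A * t * h)
Step 2: Numerator = 474.0 * 11.5 = 5451.0
Step 3: Denominator = 12.6 * 2173 * 17.9 = 490098.42
Step 4: K = 5451.0 / 490098.42 = 0.01112 cm/s

0.01112


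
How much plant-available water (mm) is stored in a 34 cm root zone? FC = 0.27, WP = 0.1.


Step 1: Available water = (FC - WP) * depth * 10
Step 2: AW = (0.27 - 0.1) * 34 * 10
Step 3: AW = 0.17 * 34 * 10
Step 4: AW = 57.8 mm

57.8


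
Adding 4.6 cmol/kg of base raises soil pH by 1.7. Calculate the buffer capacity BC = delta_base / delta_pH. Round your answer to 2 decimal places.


Step 1: BC = change in base / change in pH
Step 2: BC = 4.6 / 1.7
Step 3: BC = 2.71 cmol/(kg*pH unit)

2.71


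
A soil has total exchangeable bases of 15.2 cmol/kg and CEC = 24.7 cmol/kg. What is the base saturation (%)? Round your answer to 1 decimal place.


Step 1: BS = 100 * (sum of bases) / CEC
Step 2: BS = 100 * 15.2 / 24.7
Step 3: BS = 61.5%

61.5


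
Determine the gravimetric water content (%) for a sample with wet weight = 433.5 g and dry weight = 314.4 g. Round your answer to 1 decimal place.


Step 1: Water mass = wet - dry = 433.5 - 314.4 = 119.1 g
Step 2: w = 100 * water mass / dry mass
Step 3: w = 100 * 119.1 / 314.4 = 37.9%

37.9


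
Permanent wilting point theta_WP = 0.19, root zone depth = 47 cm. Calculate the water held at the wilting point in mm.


Step 1: Water (mm) = theta_WP * depth * 10
Step 2: Water = 0.19 * 47 * 10
Step 3: Water = 89.3 mm

89.3


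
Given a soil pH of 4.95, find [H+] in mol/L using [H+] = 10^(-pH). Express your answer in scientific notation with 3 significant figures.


Step 1: [H+] = 10^(-pH)
Step 2: [H+] = 10^(-4.95)
Step 3: [H+] = 1.12e-05 mol/L

1.12e-05


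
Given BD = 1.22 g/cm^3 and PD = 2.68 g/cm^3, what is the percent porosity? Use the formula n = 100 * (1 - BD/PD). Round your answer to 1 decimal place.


Step 1: Formula: n = 100 * (1 - BD / PD)
Step 2: n = 100 * (1 - 1.22 / 2.68)
Step 3: n = 100 * (1 - 0.45522)
Step 4: n = 54.5%

54.5


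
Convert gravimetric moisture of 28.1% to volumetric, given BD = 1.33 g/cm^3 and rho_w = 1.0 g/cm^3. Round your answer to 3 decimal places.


Step 1: theta = (w / 100) * BD / rho_w
Step 2: theta = (28.1 / 100) * 1.33 / 1.0
Step 3: theta = 0.281 * 1.33
Step 4: theta = 0.374

0.374


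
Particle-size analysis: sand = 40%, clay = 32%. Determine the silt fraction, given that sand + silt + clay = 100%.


Step 1: sand + silt + clay = 100%
Step 2: silt = 100 - sand - clay
Step 3: silt = 100 - 40 - 32
Step 4: silt = 28%

28


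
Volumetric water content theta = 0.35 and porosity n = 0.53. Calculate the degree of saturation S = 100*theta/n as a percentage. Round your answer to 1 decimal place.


Step 1: S = 100 * theta_v / n
Step 2: S = 100 * 0.35 / 0.53
Step 3: S = 66.0%

66.0


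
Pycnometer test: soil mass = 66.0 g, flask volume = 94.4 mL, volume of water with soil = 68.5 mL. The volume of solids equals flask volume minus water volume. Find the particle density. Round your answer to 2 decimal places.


Step 1: Volume of solids = flask volume - water volume with soil
Step 2: V_solids = 94.4 - 68.5 = 25.9 mL
Step 3: Particle density = mass / V_solids = 66.0 / 25.9 = 2.55 g/cm^3

2.55


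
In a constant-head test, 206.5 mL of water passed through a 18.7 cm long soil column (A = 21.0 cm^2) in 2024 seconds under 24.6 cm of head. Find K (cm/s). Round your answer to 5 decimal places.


Step 1: K = Q * L / (A * t * h)
Step 2: Numerator = 206.5 * 18.7 = 3861.55
Step 3: Denominator = 21.0 * 2024 * 24.6 = 1045598.4
Step 4: K = 3861.55 / 1045598.4 = 0.00369 cm/s

0.00369


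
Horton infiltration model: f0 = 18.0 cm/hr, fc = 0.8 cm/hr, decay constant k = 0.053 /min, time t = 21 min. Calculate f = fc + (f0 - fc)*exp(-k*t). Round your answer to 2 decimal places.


Step 1: f = fc + (f0 - fc) * exp(-k * t)
Step 2: exp(-0.053 * 21) = 0.328572
Step 3: f = 0.8 + (18.0 - 0.8) * 0.328572
Step 4: f = 0.8 + 17.2 * 0.328572
Step 5: f = 6.45 cm/hr

6.45


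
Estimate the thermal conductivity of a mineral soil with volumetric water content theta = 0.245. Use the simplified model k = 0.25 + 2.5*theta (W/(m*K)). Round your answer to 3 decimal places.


Step 1: k = 0.25 + 2.5 * theta
Step 2: k = 0.25 + 2.5 * 0.245
Step 3: k = 0.25 + 0.613
Step 4: k = 0.863 W/(m*K)

0.863


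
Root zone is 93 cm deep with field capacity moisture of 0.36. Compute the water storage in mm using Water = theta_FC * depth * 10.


Step 1: Water (mm) = theta_FC * depth (cm) * 10
Step 2: Water = 0.36 * 93 * 10
Step 3: Water = 334.8 mm

334.8


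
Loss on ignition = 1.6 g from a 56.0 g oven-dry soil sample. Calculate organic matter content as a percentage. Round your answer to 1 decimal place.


Step 1: OM% = 100 * LOI / sample mass
Step 2: OM = 100 * 1.6 / 56.0
Step 3: OM = 2.9%

2.9


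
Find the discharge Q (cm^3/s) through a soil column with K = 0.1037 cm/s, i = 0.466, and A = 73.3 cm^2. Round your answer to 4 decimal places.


Step 1: Apply Darcy's law: Q = K * i * A
Step 2: Q = 0.1037 * 0.466 * 73.3
Step 3: Q = 3.5422 cm^3/s

3.5422


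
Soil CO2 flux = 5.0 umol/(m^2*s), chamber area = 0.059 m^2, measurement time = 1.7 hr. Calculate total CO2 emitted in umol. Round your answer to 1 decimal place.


Step 1: Convert time to seconds: 1.7 hr * 3600 = 6120.0 s
Step 2: Total = flux * area * time_s
Step 3: Total = 5.0 * 0.059 * 6120.0
Step 4: Total = 1805.4 umol

1805.4


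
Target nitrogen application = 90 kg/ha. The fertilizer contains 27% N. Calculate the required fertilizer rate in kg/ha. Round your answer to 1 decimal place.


Step 1: Fertilizer rate = target N / (N content / 100)
Step 2: Rate = 90 / (27 / 100)
Step 3: Rate = 90 / 0.27
Step 4: Rate = 333.3 kg/ha

333.3


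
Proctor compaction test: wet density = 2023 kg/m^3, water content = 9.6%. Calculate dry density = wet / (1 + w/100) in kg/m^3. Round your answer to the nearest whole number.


Step 1: Dry density = wet density / (1 + w/100)
Step 2: Dry density = 2023 / (1 + 9.6/100)
Step 3: Dry density = 2023 / 1.096
Step 4: Dry density = 1846 kg/m^3

1846


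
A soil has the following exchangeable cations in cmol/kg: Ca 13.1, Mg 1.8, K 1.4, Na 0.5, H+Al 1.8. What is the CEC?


Step 1: CEC = Ca + Mg + K + Na + (H+Al)
Step 2: CEC = 13.1 + 1.8 + 1.4 + 0.5 + 1.8
Step 3: CEC = 18.6 cmol/kg

18.6


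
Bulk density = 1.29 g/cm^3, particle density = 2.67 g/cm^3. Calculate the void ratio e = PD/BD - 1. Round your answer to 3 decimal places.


Step 1: e = PD / BD - 1
Step 2: e = 2.67 / 1.29 - 1
Step 3: e = 2.06977 - 1
Step 4: e = 1.07

1.07


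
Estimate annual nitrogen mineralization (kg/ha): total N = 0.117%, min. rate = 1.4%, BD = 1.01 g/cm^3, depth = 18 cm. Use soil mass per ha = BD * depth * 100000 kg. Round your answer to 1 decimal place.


Step 1: Soil mass per ha = BD * depth * 100000 = 1.01 * 18 * 100000 = 1818000 kg
Step 2: Total N pool = soil mass * N%/100 = 1818000 * 0.117/100 = 2127.06 kg/ha
Step 3: N mineralized = N pool * rate%/100 = 2127.06 * 1.4/100 = 29.8 kg/ha/yr

29.8


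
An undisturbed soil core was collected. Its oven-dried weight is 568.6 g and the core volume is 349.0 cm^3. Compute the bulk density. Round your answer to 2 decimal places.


Step 1: Identify the formula: BD = dry mass / volume
Step 2: Substitute values: BD = 568.6 / 349.0
Step 3: BD = 1.63 g/cm^3

1.63


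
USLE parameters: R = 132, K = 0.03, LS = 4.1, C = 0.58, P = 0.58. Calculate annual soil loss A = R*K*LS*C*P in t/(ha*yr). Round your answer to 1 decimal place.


Step 1: A = R * K * LS * C * P
Step 2: R * K = 132 * 0.03 = 3.96
Step 3: (R*K) * LS = 3.96 * 4.1 = 16.236
Step 4: * C * P = 16.236 * 0.58 * 0.58 = 5.5
Step 5: A = 5.5 t/(ha*yr)

5.5


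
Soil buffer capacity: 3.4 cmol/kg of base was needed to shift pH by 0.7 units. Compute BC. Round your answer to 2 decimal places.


Step 1: BC = change in base / change in pH
Step 2: BC = 3.4 / 0.7
Step 3: BC = 4.86 cmol/(kg*pH unit)

4.86


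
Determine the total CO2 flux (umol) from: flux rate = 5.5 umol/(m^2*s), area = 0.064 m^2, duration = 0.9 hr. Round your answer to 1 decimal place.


Step 1: Convert time to seconds: 0.9 hr * 3600 = 3240.0 s
Step 2: Total = flux * area * time_s
Step 3: Total = 5.5 * 0.064 * 3240.0
Step 4: Total = 1140.5 umol

1140.5


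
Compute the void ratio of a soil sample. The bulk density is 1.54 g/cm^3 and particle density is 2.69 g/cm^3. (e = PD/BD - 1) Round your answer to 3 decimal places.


Step 1: e = PD / BD - 1
Step 2: e = 2.69 / 1.54 - 1
Step 3: e = 1.74675 - 1
Step 4: e = 0.747

0.747


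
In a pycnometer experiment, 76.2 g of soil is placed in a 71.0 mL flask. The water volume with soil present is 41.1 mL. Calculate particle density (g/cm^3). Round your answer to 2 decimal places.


Step 1: Volume of solids = flask volume - water volume with soil
Step 2: V_solids = 71.0 - 41.1 = 29.9 mL
Step 3: Particle density = mass / V_solids = 76.2 / 29.9 = 2.55 g/cm^3

2.55


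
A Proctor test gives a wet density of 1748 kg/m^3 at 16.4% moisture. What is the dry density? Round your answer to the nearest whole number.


Step 1: Dry density = wet density / (1 + w/100)
Step 2: Dry density = 1748 / (1 + 16.4/100)
Step 3: Dry density = 1748 / 1.164
Step 4: Dry density = 1502 kg/m^3

1502


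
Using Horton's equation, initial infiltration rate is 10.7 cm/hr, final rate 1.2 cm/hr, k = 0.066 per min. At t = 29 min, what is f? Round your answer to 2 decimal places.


Step 1: f = fc + (f0 - fc) * exp(-k * t)
Step 2: exp(-0.066 * 29) = 0.147489
Step 3: f = 1.2 + (10.7 - 1.2) * 0.147489
Step 4: f = 1.2 + 9.5 * 0.147489
Step 5: f = 2.6 cm/hr

2.6


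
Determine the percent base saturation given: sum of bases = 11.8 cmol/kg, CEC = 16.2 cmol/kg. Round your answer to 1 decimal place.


Step 1: BS = 100 * (sum of bases) / CEC
Step 2: BS = 100 * 11.8 / 16.2
Step 3: BS = 72.8%

72.8


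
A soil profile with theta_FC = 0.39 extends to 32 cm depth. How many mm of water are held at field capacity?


Step 1: Water (mm) = theta_FC * depth (cm) * 10
Step 2: Water = 0.39 * 32 * 10
Step 3: Water = 124.8 mm

124.8


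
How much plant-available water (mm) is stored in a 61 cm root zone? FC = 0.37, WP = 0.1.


Step 1: Available water = (FC - WP) * depth * 10
Step 2: AW = (0.37 - 0.1) * 61 * 10
Step 3: AW = 0.27 * 61 * 10
Step 4: AW = 164.7 mm

164.7


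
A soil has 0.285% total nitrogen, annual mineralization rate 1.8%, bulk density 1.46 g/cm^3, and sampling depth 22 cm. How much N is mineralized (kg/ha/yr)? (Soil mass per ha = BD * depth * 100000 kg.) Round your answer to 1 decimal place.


Step 1: Soil mass per ha = BD * depth * 100000 = 1.46 * 22 * 100000 = 3212000 kg
Step 2: Total N pool = soil mass * N%/100 = 3212000 * 0.285/100 = 9154.2 kg/ha
Step 3: N mineralized = N pool * rate%/100 = 9154.2 * 1.8/100 = 164.8 kg/ha/yr

164.8


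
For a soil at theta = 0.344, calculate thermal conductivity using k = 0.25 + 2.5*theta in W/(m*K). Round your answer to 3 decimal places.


Step 1: k = 0.25 + 2.5 * theta
Step 2: k = 0.25 + 2.5 * 0.344
Step 3: k = 0.25 + 0.86
Step 4: k = 1.11 W/(m*K)

1.11


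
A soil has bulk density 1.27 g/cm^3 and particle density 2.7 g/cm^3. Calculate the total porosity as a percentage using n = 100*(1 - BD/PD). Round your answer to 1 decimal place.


Step 1: Formula: n = 100 * (1 - BD / PD)
Step 2: n = 100 * (1 - 1.27 / 2.7)
Step 3: n = 100 * (1 - 0.47037)
Step 4: n = 53.0%

53.0


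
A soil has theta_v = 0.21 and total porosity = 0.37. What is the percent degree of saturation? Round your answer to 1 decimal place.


Step 1: S = 100 * theta_v / n
Step 2: S = 100 * 0.21 / 0.37
Step 3: S = 56.8%

56.8


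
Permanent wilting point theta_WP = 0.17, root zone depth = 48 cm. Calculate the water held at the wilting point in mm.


Step 1: Water (mm) = theta_WP * depth * 10
Step 2: Water = 0.17 * 48 * 10
Step 3: Water = 81.6 mm

81.6


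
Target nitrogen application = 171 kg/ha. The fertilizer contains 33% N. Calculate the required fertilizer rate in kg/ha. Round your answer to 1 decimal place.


Step 1: Fertilizer rate = target N / (N content / 100)
Step 2: Rate = 171 / (33 / 100)
Step 3: Rate = 171 / 0.33
Step 4: Rate = 518.2 kg/ha

518.2


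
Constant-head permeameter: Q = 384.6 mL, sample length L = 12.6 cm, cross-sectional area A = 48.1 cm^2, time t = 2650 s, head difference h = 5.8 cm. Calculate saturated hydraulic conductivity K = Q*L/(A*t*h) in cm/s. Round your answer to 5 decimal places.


Step 1: K = Q * L / (A * t * h)
Step 2: Numerator = 384.6 * 12.6 = 4845.96
Step 3: Denominator = 48.1 * 2650 * 5.8 = 739297.0
Step 4: K = 4845.96 / 739297.0 = 0.00655 cm/s

0.00655


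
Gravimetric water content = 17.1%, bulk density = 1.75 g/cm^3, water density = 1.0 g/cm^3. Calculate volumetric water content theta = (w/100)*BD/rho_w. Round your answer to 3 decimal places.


Step 1: theta = (w / 100) * BD / rho_w
Step 2: theta = (17.1 / 100) * 1.75 / 1.0
Step 3: theta = 0.171 * 1.75
Step 4: theta = 0.299

0.299


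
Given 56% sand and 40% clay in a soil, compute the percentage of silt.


Step 1: sand + silt + clay = 100%
Step 2: silt = 100 - sand - clay
Step 3: silt = 100 - 56 - 40
Step 4: silt = 4%

4


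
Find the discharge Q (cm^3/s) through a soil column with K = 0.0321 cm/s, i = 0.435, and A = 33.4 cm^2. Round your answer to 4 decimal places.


Step 1: Apply Darcy's law: Q = K * i * A
Step 2: Q = 0.0321 * 0.435 * 33.4
Step 3: Q = 0.4664 cm^3/s

0.4664


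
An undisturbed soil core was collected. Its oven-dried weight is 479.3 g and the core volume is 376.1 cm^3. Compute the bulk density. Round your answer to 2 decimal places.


Step 1: Identify the formula: BD = dry mass / volume
Step 2: Substitute values: BD = 479.3 / 376.1
Step 3: BD = 1.27 g/cm^3

1.27


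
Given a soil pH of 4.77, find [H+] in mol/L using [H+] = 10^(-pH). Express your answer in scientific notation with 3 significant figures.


Step 1: [H+] = 10^(-pH)
Step 2: [H+] = 10^(-4.77)
Step 3: [H+] = 1.70e-05 mol/L

1.70e-05


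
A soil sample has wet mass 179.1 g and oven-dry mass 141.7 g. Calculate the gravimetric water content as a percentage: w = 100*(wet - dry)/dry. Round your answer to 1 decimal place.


Step 1: Water mass = wet - dry = 179.1 - 141.7 = 37.4 g
Step 2: w = 100 * water mass / dry mass
Step 3: w = 100 * 37.4 / 141.7 = 26.4%

26.4


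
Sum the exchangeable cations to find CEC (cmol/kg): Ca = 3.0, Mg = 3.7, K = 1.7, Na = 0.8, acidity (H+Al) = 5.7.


Step 1: CEC = Ca + Mg + K + Na + (H+Al)
Step 2: CEC = 3.0 + 3.7 + 1.7 + 0.8 + 5.7
Step 3: CEC = 14.9 cmol/kg

14.9


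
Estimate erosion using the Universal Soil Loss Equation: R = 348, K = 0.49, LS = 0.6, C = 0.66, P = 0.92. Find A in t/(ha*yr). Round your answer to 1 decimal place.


Step 1: A = R * K * LS * C * P
Step 2: R * K = 348 * 0.49 = 170.52
Step 3: (R*K) * LS = 170.52 * 0.6 = 102.312
Step 4: * C * P = 102.312 * 0.66 * 0.92 = 62.1
Step 5: A = 62.1 t/(ha*yr)

62.1


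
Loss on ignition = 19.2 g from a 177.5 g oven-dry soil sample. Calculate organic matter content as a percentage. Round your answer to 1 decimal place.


Step 1: OM% = 100 * LOI / sample mass
Step 2: OM = 100 * 19.2 / 177.5
Step 3: OM = 10.8%

10.8


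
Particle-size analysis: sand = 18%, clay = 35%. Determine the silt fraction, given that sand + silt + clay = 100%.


Step 1: sand + silt + clay = 100%
Step 2: silt = 100 - sand - clay
Step 3: silt = 100 - 18 - 35
Step 4: silt = 47%

47


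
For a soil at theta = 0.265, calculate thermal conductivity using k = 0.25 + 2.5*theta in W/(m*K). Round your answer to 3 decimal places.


Step 1: k = 0.25 + 2.5 * theta
Step 2: k = 0.25 + 2.5 * 0.265
Step 3: k = 0.25 + 0.663
Step 4: k = 0.913 W/(m*K)

0.913


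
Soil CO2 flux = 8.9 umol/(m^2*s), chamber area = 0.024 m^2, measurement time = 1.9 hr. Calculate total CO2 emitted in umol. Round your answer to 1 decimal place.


Step 1: Convert time to seconds: 1.9 hr * 3600 = 6840.0 s
Step 2: Total = flux * area * time_s
Step 3: Total = 8.9 * 0.024 * 6840.0
Step 4: Total = 1461.0 umol

1461.0


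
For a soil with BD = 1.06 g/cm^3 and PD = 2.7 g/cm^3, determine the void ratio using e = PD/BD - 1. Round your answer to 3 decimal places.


Step 1: e = PD / BD - 1
Step 2: e = 2.7 / 1.06 - 1
Step 3: e = 2.54717 - 1
Step 4: e = 1.547

1.547


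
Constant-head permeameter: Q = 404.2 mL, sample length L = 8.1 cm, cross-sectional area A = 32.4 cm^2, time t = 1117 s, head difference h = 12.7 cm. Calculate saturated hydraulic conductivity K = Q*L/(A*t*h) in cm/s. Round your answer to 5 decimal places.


Step 1: K = Q * L / (A * t * h)
Step 2: Numerator = 404.2 * 8.1 = 3274.02
Step 3: Denominator = 32.4 * 1117 * 12.7 = 459623.16
Step 4: K = 3274.02 / 459623.16 = 0.00712 cm/s

0.00712


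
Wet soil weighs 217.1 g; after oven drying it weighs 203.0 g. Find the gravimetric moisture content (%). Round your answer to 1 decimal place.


Step 1: Water mass = wet - dry = 217.1 - 203.0 = 14.1 g
Step 2: w = 100 * water mass / dry mass
Step 3: w = 100 * 14.1 / 203.0 = 6.9%

6.9


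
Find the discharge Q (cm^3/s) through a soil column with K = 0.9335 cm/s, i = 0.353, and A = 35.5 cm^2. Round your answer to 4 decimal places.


Step 1: Apply Darcy's law: Q = K * i * A
Step 2: Q = 0.9335 * 0.353 * 35.5
Step 3: Q = 11.6982 cm^3/s

11.6982


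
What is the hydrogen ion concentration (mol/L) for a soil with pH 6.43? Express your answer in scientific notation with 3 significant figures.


Step 1: [H+] = 10^(-pH)
Step 2: [H+] = 10^(-6.43)
Step 3: [H+] = 3.72e-07 mol/L

3.72e-07


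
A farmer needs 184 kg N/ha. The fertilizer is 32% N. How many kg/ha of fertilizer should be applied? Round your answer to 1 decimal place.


Step 1: Fertilizer rate = target N / (N content / 100)
Step 2: Rate = 184 / (32 / 100)
Step 3: Rate = 184 / 0.32
Step 4: Rate = 575.0 kg/ha

575.0


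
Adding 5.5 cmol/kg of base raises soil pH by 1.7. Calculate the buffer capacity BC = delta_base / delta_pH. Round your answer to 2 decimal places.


Step 1: BC = change in base / change in pH
Step 2: BC = 5.5 / 1.7
Step 3: BC = 3.24 cmol/(kg*pH unit)

3.24


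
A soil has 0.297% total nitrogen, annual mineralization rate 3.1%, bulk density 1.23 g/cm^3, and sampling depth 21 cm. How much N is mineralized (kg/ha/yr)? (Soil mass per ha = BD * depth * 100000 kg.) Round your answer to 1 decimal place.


Step 1: Soil mass per ha = BD * depth * 100000 = 1.23 * 21 * 100000 = 2583000 kg
Step 2: Total N pool = soil mass * N%/100 = 2583000 * 0.297/100 = 7671.51 kg/ha
Step 3: N mineralized = N pool * rate%/100 = 7671.51 * 3.1/100 = 237.8 kg/ha/yr

237.8


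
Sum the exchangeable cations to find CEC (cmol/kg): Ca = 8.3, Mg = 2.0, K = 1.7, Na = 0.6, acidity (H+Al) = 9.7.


Step 1: CEC = Ca + Mg + K + Na + (H+Al)
Step 2: CEC = 8.3 + 2.0 + 1.7 + 0.6 + 9.7
Step 3: CEC = 22.3 cmol/kg

22.3


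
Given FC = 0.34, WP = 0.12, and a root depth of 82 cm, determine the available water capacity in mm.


Step 1: Available water = (FC - WP) * depth * 10
Step 2: AW = (0.34 - 0.12) * 82 * 10
Step 3: AW = 0.22 * 82 * 10
Step 4: AW = 180.4 mm

180.4


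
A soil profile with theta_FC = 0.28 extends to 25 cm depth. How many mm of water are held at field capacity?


Step 1: Water (mm) = theta_FC * depth (cm) * 10
Step 2: Water = 0.28 * 25 * 10
Step 3: Water = 70.0 mm

70.0


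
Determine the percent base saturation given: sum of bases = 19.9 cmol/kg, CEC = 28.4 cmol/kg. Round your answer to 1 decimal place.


Step 1: BS = 100 * (sum of bases) / CEC
Step 2: BS = 100 * 19.9 / 28.4
Step 3: BS = 70.1%

70.1


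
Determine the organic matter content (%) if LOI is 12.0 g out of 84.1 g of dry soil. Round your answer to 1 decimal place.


Step 1: OM% = 100 * LOI / sample mass
Step 2: OM = 100 * 12.0 / 84.1
Step 3: OM = 14.3%

14.3


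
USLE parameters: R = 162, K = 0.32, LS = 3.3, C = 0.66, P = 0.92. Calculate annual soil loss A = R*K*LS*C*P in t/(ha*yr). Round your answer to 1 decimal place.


Step 1: A = R * K * LS * C * P
Step 2: R * K = 162 * 0.32 = 51.84
Step 3: (R*K) * LS = 51.84 * 3.3 = 171.072
Step 4: * C * P = 171.072 * 0.66 * 0.92 = 103.9
Step 5: A = 103.9 t/(ha*yr)

103.9


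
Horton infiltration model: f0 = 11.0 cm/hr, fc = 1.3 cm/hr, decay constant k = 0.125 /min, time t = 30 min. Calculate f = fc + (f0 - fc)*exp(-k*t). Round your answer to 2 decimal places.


Step 1: f = fc + (f0 - fc) * exp(-k * t)
Step 2: exp(-0.125 * 30) = 0.023518
Step 3: f = 1.3 + (11.0 - 1.3) * 0.023518
Step 4: f = 1.3 + 9.7 * 0.023518
Step 5: f = 1.53 cm/hr

1.53


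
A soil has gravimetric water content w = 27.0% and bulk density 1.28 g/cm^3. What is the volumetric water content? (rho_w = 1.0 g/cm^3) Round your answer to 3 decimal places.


Step 1: theta = (w / 100) * BD / rho_w
Step 2: theta = (27.0 / 100) * 1.28 / 1.0
Step 3: theta = 0.27 * 1.28
Step 4: theta = 0.346

0.346


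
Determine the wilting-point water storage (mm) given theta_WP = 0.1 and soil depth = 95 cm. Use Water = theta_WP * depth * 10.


Step 1: Water (mm) = theta_WP * depth * 10
Step 2: Water = 0.1 * 95 * 10
Step 3: Water = 95.0 mm

95.0


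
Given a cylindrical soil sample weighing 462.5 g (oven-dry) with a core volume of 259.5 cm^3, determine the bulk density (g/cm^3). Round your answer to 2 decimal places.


Step 1: Identify the formula: BD = dry mass / volume
Step 2: Substitute values: BD = 462.5 / 259.5
Step 3: BD = 1.78 g/cm^3

1.78


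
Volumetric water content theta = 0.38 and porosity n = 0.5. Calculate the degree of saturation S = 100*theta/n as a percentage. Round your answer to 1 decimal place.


Step 1: S = 100 * theta_v / n
Step 2: S = 100 * 0.38 / 0.5
Step 3: S = 76.0%

76.0


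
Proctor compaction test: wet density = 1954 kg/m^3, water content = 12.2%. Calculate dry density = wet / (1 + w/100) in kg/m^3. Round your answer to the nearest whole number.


Step 1: Dry density = wet density / (1 + w/100)
Step 2: Dry density = 1954 / (1 + 12.2/100)
Step 3: Dry density = 1954 / 1.122
Step 4: Dry density = 1742 kg/m^3

1742


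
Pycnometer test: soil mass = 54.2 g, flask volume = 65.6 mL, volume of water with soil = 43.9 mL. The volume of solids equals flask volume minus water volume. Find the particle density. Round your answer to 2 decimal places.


Step 1: Volume of solids = flask volume - water volume with soil
Step 2: V_solids = 65.6 - 43.9 = 21.7 mL
Step 3: Particle density = mass / V_solids = 54.2 / 21.7 = 2.5 g/cm^3

2.5


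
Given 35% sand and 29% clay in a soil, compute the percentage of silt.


Step 1: sand + silt + clay = 100%
Step 2: silt = 100 - sand - clay
Step 3: silt = 100 - 35 - 29
Step 4: silt = 36%

36


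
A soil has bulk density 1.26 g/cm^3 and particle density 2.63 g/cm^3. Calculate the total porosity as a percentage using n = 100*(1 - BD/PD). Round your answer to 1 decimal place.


Step 1: Formula: n = 100 * (1 - BD / PD)
Step 2: n = 100 * (1 - 1.26 / 2.63)
Step 3: n = 100 * (1 - 0.47909)
Step 4: n = 52.1%

52.1


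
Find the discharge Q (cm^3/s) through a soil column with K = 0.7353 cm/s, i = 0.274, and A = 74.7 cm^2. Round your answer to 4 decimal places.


Step 1: Apply Darcy's law: Q = K * i * A
Step 2: Q = 0.7353 * 0.274 * 74.7
Step 3: Q = 15.05 cm^3/s

15.05


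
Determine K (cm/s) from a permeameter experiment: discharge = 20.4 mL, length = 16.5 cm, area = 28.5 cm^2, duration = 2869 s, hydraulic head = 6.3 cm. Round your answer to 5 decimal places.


Step 1: K = Q * L / (A * t * h)
Step 2: Numerator = 20.4 * 16.5 = 336.6
Step 3: Denominator = 28.5 * 2869 * 6.3 = 515128.95
Step 4: K = 336.6 / 515128.95 = 0.00065 cm/s

0.00065


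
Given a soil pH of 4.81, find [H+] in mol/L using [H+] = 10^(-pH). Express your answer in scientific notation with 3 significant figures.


Step 1: [H+] = 10^(-pH)
Step 2: [H+] = 10^(-4.81)
Step 3: [H+] = 1.55e-05 mol/L

1.55e-05


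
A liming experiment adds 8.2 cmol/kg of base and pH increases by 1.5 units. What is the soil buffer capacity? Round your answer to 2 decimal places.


Step 1: BC = change in base / change in pH
Step 2: BC = 8.2 / 1.5
Step 3: BC = 5.47 cmol/(kg*pH unit)

5.47


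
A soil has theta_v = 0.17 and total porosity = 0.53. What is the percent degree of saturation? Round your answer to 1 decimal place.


Step 1: S = 100 * theta_v / n
Step 2: S = 100 * 0.17 / 0.53
Step 3: S = 32.1%

32.1


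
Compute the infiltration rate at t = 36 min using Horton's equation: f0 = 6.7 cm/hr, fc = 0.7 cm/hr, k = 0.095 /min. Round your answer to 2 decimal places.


Step 1: f = fc + (f0 - fc) * exp(-k * t)
Step 2: exp(-0.095 * 36) = 0.032712
Step 3: f = 0.7 + (6.7 - 0.7) * 0.032712
Step 4: f = 0.7 + 6.0 * 0.032712
Step 5: f = 0.9 cm/hr

0.9


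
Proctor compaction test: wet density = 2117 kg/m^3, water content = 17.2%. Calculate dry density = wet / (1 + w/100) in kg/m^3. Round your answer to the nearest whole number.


Step 1: Dry density = wet density / (1 + w/100)
Step 2: Dry density = 2117 / (1 + 17.2/100)
Step 3: Dry density = 2117 / 1.172
Step 4: Dry density = 1806 kg/m^3

1806


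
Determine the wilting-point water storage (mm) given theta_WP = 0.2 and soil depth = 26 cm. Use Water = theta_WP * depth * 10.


Step 1: Water (mm) = theta_WP * depth * 10
Step 2: Water = 0.2 * 26 * 10
Step 3: Water = 52.0 mm

52.0


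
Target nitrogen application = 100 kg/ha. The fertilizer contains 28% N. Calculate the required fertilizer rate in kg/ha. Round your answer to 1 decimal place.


Step 1: Fertilizer rate = target N / (N content / 100)
Step 2: Rate = 100 / (28 / 100)
Step 3: Rate = 100 / 0.28
Step 4: Rate = 357.1 kg/ha

357.1


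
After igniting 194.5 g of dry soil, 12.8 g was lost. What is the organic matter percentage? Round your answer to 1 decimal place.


Step 1: OM% = 100 * LOI / sample mass
Step 2: OM = 100 * 12.8 / 194.5
Step 3: OM = 6.6%

6.6


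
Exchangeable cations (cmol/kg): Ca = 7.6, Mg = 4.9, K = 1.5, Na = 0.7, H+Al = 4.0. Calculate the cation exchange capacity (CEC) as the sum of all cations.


Step 1: CEC = Ca + Mg + K + Na + (H+Al)
Step 2: CEC = 7.6 + 4.9 + 1.5 + 0.7 + 4.0
Step 3: CEC = 18.7 cmol/kg

18.7


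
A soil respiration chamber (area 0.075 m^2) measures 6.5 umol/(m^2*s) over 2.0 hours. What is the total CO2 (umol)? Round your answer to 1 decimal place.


Step 1: Convert time to seconds: 2.0 hr * 3600 = 7200.0 s
Step 2: Total = flux * area * time_s
Step 3: Total = 6.5 * 0.075 * 7200.0
Step 4: Total = 3510.0 umol

3510.0


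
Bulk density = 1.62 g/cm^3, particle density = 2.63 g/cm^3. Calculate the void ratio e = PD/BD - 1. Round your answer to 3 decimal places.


Step 1: e = PD / BD - 1
Step 2: e = 2.63 / 1.62 - 1
Step 3: e = 1.62346 - 1
Step 4: e = 0.623

0.623


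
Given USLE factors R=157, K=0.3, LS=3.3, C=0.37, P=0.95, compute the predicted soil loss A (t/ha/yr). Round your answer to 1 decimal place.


Step 1: A = R * K * LS * C * P
Step 2: R * K = 157 * 0.3 = 47.1
Step 3: (R*K) * LS = 47.1 * 3.3 = 155.43
Step 4: * C * P = 155.43 * 0.37 * 0.95 = 54.6
Step 5: A = 54.6 t/(ha*yr)

54.6


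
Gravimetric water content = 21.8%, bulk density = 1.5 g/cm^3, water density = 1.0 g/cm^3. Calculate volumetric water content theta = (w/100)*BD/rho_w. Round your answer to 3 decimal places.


Step 1: theta = (w / 100) * BD / rho_w
Step 2: theta = (21.8 / 100) * 1.5 / 1.0
Step 3: theta = 0.218 * 1.5
Step 4: theta = 0.327

0.327


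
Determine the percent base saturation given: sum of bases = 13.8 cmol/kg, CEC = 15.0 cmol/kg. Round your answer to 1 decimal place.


Step 1: BS = 100 * (sum of bases) / CEC
Step 2: BS = 100 * 13.8 / 15.0
Step 3: BS = 92.0%

92.0


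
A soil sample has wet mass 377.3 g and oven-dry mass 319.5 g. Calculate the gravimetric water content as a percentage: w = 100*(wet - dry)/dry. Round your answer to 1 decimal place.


Step 1: Water mass = wet - dry = 377.3 - 319.5 = 57.8 g
Step 2: w = 100 * water mass / dry mass
Step 3: w = 100 * 57.8 / 319.5 = 18.1%

18.1


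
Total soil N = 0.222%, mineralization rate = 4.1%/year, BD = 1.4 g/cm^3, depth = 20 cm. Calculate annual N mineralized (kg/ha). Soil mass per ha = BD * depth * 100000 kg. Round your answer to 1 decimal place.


Step 1: Soil mass per ha = BD * depth * 100000 = 1.4 * 20 * 100000 = 2800000 kg
Step 2: Total N pool = soil mass * N%/100 = 2800000 * 0.222/100 = 6216.0 kg/ha
Step 3: N mineralized = N pool * rate%/100 = 6216.0 * 4.1/100 = 254.9 kg/ha/yr

254.9


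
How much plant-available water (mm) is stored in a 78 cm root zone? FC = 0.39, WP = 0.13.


Step 1: Available water = (FC - WP) * depth * 10
Step 2: AW = (0.39 - 0.13) * 78 * 10
Step 3: AW = 0.26 * 78 * 10
Step 4: AW = 202.8 mm

202.8


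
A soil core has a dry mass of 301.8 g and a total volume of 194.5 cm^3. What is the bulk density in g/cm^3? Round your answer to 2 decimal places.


Step 1: Identify the formula: BD = dry mass / volume
Step 2: Substitute values: BD = 301.8 / 194.5
Step 3: BD = 1.55 g/cm^3

1.55


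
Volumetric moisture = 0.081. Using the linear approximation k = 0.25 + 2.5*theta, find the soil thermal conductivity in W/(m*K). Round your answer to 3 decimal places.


Step 1: k = 0.25 + 2.5 * theta
Step 2: k = 0.25 + 2.5 * 0.081
Step 3: k = 0.25 + 0.203
Step 4: k = 0.453 W/(m*K)

0.453


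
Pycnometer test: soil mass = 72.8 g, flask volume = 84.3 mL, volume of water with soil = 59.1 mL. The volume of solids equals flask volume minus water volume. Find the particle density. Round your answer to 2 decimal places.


Step 1: Volume of solids = flask volume - water volume with soil
Step 2: V_solids = 84.3 - 59.1 = 25.2 mL
Step 3: Particle density = mass / V_solids = 72.8 / 25.2 = 2.89 g/cm^3

2.89


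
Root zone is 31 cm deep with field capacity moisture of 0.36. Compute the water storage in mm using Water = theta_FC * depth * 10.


Step 1: Water (mm) = theta_FC * depth (cm) * 10
Step 2: Water = 0.36 * 31 * 10
Step 3: Water = 111.6 mm

111.6


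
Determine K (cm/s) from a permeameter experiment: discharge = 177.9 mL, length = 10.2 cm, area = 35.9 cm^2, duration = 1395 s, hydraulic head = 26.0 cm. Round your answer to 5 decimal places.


Step 1: K = Q * L / (A * t * h)
Step 2: Numerator = 177.9 * 10.2 = 1814.58
Step 3: Denominator = 35.9 * 1395 * 26.0 = 1302093.0
Step 4: K = 1814.58 / 1302093.0 = 0.00139 cm/s

0.00139


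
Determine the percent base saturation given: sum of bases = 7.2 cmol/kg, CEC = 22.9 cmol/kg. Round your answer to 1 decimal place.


Step 1: BS = 100 * (sum of bases) / CEC
Step 2: BS = 100 * 7.2 / 22.9
Step 3: BS = 31.4%

31.4


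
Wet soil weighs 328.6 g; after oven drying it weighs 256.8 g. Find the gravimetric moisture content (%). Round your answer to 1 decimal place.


Step 1: Water mass = wet - dry = 328.6 - 256.8 = 71.8 g
Step 2: w = 100 * water mass / dry mass
Step 3: w = 100 * 71.8 / 256.8 = 28.0%

28.0


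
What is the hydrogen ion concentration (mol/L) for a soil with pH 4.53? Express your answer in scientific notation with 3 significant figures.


Step 1: [H+] = 10^(-pH)
Step 2: [H+] = 10^(-4.53)
Step 3: [H+] = 2.95e-05 mol/L

2.95e-05


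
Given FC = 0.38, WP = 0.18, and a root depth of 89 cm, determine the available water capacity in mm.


Step 1: Available water = (FC - WP) * depth * 10
Step 2: AW = (0.38 - 0.18) * 89 * 10
Step 3: AW = 0.2 * 89 * 10
Step 4: AW = 178.0 mm

178.0


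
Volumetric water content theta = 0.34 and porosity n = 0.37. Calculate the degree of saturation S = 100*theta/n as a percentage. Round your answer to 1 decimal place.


Step 1: S = 100 * theta_v / n
Step 2: S = 100 * 0.34 / 0.37
Step 3: S = 91.9%

91.9


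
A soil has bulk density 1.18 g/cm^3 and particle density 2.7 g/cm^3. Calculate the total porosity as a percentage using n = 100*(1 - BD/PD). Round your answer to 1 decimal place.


Step 1: Formula: n = 100 * (1 - BD / PD)
Step 2: n = 100 * (1 - 1.18 / 2.7)
Step 3: n = 100 * (1 - 0.43704)
Step 4: n = 56.3%

56.3


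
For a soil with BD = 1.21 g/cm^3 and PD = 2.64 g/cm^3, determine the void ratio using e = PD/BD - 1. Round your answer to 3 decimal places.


Step 1: e = PD / BD - 1
Step 2: e = 2.64 / 1.21 - 1
Step 3: e = 2.18182 - 1
Step 4: e = 1.182

1.182


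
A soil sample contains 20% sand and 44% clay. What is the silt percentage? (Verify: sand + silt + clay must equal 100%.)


Step 1: sand + silt + clay = 100%
Step 2: silt = 100 - sand - clay
Step 3: silt = 100 - 20 - 44
Step 4: silt = 36%

36


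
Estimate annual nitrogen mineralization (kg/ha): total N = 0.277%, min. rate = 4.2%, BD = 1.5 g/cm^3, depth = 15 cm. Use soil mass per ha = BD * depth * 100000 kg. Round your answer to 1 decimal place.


Step 1: Soil mass per ha = BD * depth * 100000 = 1.5 * 15 * 100000 = 2250000 kg
Step 2: Total N pool = soil mass * N%/100 = 2250000 * 0.277/100 = 6232.5 kg/ha
Step 3: N mineralized = N pool * rate%/100 = 6232.5 * 4.2/100 = 261.8 kg/ha/yr

261.8


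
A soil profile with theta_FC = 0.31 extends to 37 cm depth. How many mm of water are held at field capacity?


Step 1: Water (mm) = theta_FC * depth (cm) * 10
Step 2: Water = 0.31 * 37 * 10
Step 3: Water = 114.7 mm

114.7


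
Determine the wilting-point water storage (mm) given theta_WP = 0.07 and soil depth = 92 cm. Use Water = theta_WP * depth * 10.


Step 1: Water (mm) = theta_WP * depth * 10
Step 2: Water = 0.07 * 92 * 10
Step 3: Water = 64.4 mm

64.4


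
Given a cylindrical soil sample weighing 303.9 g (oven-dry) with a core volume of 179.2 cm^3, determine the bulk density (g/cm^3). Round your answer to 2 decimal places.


Step 1: Identify the formula: BD = dry mass / volume
Step 2: Substitute values: BD = 303.9 / 179.2
Step 3: BD = 1.7 g/cm^3

1.7


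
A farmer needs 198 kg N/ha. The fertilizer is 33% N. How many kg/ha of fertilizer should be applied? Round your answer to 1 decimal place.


Step 1: Fertilizer rate = target N / (N content / 100)
Step 2: Rate = 198 / (33 / 100)
Step 3: Rate = 198 / 0.33
Step 4: Rate = 600.0 kg/ha

600.0


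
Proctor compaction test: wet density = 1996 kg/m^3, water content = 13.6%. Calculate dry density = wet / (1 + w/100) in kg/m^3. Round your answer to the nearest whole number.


Step 1: Dry density = wet density / (1 + w/100)
Step 2: Dry density = 1996 / (1 + 13.6/100)
Step 3: Dry density = 1996 / 1.136
Step 4: Dry density = 1757 kg/m^3

1757


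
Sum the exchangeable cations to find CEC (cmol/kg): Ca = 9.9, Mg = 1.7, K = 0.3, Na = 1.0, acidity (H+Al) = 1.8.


Step 1: CEC = Ca + Mg + K + Na + (H+Al)
Step 2: CEC = 9.9 + 1.7 + 0.3 + 1.0 + 1.8
Step 3: CEC = 14.7 cmol/kg

14.7


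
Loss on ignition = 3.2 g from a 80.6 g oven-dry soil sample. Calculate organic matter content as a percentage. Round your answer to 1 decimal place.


Step 1: OM% = 100 * LOI / sample mass
Step 2: OM = 100 * 3.2 / 80.6
Step 3: OM = 4.0%

4.0


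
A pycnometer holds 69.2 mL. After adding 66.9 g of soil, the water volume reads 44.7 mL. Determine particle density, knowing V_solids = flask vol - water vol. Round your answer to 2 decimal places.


Step 1: Volume of solids = flask volume - water volume with soil
Step 2: V_solids = 69.2 - 44.7 = 24.5 mL
Step 3: Particle density = mass / V_solids = 66.9 / 24.5 = 2.73 g/cm^3

2.73


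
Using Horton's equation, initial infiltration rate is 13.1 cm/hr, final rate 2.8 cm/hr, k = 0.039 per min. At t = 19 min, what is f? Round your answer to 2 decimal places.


Step 1: f = fc + (f0 - fc) * exp(-k * t)
Step 2: exp(-0.039 * 19) = 0.476637
Step 3: f = 2.8 + (13.1 - 2.8) * 0.476637
Step 4: f = 2.8 + 10.3 * 0.476637
Step 5: f = 7.71 cm/hr

7.71


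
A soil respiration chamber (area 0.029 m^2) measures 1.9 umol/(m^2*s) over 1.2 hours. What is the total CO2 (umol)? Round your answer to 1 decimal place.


Step 1: Convert time to seconds: 1.2 hr * 3600 = 4320.0 s
Step 2: Total = flux * area * time_s
Step 3: Total = 1.9 * 0.029 * 4320.0
Step 4: Total = 238.0 umol

238.0


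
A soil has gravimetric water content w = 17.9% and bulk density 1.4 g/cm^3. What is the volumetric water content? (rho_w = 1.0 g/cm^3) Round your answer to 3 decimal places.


Step 1: theta = (w / 100) * BD / rho_w
Step 2: theta = (17.9 / 100) * 1.4 / 1.0
Step 3: theta = 0.179 * 1.4
Step 4: theta = 0.251

0.251


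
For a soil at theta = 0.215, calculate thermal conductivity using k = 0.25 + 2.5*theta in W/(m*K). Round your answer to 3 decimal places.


Step 1: k = 0.25 + 2.5 * theta
Step 2: k = 0.25 + 2.5 * 0.215
Step 3: k = 0.25 + 0.538
Step 4: k = 0.788 W/(m*K)

0.788
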